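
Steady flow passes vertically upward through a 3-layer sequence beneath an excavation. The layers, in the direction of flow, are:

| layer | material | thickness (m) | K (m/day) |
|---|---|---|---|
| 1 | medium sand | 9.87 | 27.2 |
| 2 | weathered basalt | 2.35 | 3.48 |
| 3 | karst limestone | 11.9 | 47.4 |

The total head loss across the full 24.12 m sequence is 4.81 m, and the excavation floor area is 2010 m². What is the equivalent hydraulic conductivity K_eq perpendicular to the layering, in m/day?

18.7

Flow is perpendicular to layering, so the layers act in series and the equivalent K is the thickness-weighted harmonic mean.
Total thickness L = 9.87 + 2.35 + 11.9 = 24.12 m.
Σ(b_i/K_i) = 9.87/27.2 + 2.35/3.48 + 11.9/47.4 = 1.289 d.
K_eq = L / Σ(b_i/K_i) = 24.12 / 1.289 = 18.71 m/day.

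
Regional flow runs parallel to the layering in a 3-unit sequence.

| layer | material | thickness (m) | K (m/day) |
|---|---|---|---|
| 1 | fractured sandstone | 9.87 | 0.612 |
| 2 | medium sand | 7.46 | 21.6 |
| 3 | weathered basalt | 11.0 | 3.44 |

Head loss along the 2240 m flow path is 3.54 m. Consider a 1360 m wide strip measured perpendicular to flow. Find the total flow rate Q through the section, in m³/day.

Flow is parallel to layering, so each bed carries its own Darcy discharge and the transmissivities add.
Σ(K_i·b_i) = 0.612×9.87 + 21.6×7.46 + 3.44×11.0 = 205.0 m²/day.
Hydraulic gradient i = Δh / L = 3.54 / 2240 = 0.001580.
Q = Σ(K_i·b_i) · W · i = 205.0 × 1360 × 0.001580 = 440.6 m³/day.

441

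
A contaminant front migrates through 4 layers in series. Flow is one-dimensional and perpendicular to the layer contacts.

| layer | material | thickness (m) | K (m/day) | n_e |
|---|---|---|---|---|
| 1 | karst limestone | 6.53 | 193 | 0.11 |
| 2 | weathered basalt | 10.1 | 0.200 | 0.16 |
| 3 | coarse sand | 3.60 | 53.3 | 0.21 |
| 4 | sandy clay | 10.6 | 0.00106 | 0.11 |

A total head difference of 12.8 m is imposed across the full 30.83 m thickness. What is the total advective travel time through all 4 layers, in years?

With flow normal to the layers, continuity requires the same specific discharge q through every layer.
Σ(b_i/K_i) = 6.53/193 + 10.1/0.200 + 3.60/53.3 + 10.6/0.00106 = 10051 d.
q = Δh / Σ(b_i/K_i) = 12.8 / 10051 = 0.001274 m/day.
In each layer the seepage velocity is v_i = q/n_i, so the layer transit time is t_i = b_i·n_i / q:
  layer 1 (karst limestone): t_1 = 6.53 × 0.11 / 0.001274 = 564.0 d
  layer 2 (weathered basalt): t_2 = 10.1 × 0.16 / 0.001274 = 1269 d
  layer 3 (coarse sand): t_3 = 3.60 × 0.21 / 0.001274 = 593.6 d
  layer 4 (sandy clay): t_4 = 10.6 × 0.11 / 0.001274 = 915.5 d
Total t = Σ t_i = 3342 days = 9.150 years.

9.15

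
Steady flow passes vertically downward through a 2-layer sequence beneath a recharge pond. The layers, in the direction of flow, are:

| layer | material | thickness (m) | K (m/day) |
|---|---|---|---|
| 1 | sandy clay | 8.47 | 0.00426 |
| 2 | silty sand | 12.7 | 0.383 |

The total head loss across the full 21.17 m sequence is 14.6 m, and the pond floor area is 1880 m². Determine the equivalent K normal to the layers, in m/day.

0.0105

Flow is perpendicular to layering, so the layers act in series and the equivalent K is the thickness-weighted harmonic mean.
Total thickness L = 8.47 + 12.7 = 21.17 m.
Σ(b_i/K_i) = 8.47/0.00426 + 12.7/0.383 = 2021 d.
K_eq = L / Σ(b_i/K_i) = 21.17 / 2021 = 0.01047 m/day.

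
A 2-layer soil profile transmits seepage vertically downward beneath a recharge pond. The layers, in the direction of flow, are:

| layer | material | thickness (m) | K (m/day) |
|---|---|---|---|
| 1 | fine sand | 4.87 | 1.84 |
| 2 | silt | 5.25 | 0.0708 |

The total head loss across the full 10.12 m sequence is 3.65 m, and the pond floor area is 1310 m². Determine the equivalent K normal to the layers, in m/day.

0.132

Flow is perpendicular to layering, so the layers act in series and the equivalent K is the thickness-weighted harmonic mean.
Total thickness L = 4.87 + 5.25 = 10.12 m.
Σ(b_i/K_i) = 4.87/1.84 + 5.25/0.0708 = 76.80 d.
K_eq = L / Σ(b_i/K_i) = 10.12 / 76.80 = 0.1318 m/day.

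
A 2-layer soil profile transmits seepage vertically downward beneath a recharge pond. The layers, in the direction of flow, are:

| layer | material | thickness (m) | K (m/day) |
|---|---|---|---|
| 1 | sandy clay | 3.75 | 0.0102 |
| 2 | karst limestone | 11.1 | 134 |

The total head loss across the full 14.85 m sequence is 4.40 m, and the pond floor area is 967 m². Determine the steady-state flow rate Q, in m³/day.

11.6

Flow is perpendicular to layering, so the layers act in series and the equivalent K is the thickness-weighted harmonic mean.
Total thickness L = 3.75 + 11.1 = 14.85 m.
Σ(b_i/K_i) = 3.75/0.0102 + 11.1/134 = 367.7 d.
K_eq = L / Σ(b_i/K_i) = 14.85 / 367.7 = 0.04038 m/day.
Q = K_eq · A · (Δh/L) = 0.04038 × 967 × (4.40/14.85) = 11.57 m³/day.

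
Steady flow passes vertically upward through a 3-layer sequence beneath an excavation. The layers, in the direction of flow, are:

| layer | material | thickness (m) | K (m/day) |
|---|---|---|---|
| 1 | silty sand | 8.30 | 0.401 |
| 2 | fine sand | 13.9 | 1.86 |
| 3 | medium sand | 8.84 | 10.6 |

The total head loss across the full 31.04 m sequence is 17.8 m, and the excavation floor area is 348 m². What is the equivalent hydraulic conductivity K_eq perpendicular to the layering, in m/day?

1.07

Flow is perpendicular to layering, so the layers act in series and the equivalent K is the thickness-weighted harmonic mean.
Total thickness L = 8.30 + 13.9 + 8.84 = 31.04 m.
Σ(b_i/K_i) = 8.30/0.401 + 13.9/1.86 + 8.84/10.6 = 29.01 d.
K_eq = L / Σ(b_i/K_i) = 31.04 / 29.01 = 1.070 m/day.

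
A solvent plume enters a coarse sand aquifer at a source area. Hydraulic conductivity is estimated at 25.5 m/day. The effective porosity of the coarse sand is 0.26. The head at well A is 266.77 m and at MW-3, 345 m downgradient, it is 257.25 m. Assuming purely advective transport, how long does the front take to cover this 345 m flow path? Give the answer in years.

0.349

Hydraulic gradient i = (266.77 − 257.25) / 345 = 9.52 / 345 = 0.02759.
Darcy flux q = K · i = 25.50 × 0.02759 = 0.7037 m/day.
Seepage velocity v = q / n_e = 0.7037 / 0.26 = 2.706 m/day.
Travel time t = L / v = 345 / 2.706 = 127.5 days = 0.3490 years.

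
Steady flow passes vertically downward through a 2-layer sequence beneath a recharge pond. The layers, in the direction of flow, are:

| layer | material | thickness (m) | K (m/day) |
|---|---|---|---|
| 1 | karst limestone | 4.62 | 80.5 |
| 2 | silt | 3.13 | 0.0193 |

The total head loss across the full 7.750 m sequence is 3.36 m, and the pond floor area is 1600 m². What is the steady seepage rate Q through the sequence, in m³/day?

33.1

Flow is perpendicular to layering, so the layers act in series and the equivalent K is the thickness-weighted harmonic mean.
Total thickness L = 4.62 + 3.13 = 7.750 m.
Σ(b_i/K_i) = 4.62/80.5 + 3.13/0.0193 = 162.2 d.
K_eq = L / Σ(b_i/K_i) = 7.750 / 162.2 = 0.04777 m/day.
Q = K_eq · A · (Δh/L) = 0.04777 × 1600 × (3.36/7.750) = 33.14 m³/day.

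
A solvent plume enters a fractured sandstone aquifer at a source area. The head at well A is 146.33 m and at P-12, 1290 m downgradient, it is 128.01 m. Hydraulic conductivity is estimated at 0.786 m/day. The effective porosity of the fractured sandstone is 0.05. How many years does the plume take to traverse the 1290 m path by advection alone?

Hydraulic gradient i = (146.33 − 128.01) / 1290 = 18.32 / 1290 = 0.01420.
Darcy flux q = K · i = 0.7860 × 0.01420 = 0.01116 m/day.
Seepage velocity v = q / n_e = 0.01116 / 0.05 = 0.2232 m/day.
Travel time t = L / v = 1290 / 0.2232 = 5778 days = 15.82 years.

15.8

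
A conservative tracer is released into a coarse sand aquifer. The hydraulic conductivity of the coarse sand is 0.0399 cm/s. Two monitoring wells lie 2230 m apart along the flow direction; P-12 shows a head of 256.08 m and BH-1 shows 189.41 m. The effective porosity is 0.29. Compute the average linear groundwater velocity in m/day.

3.55

Convert K: 0.0399 cm/s × 864 = 34.47 m/day.
Hydraulic gradient i = (256.08 − 189.41) / 2230 = 66.67 / 2230 = 0.02990.
Darcy flux q = K · i = 34.47 × 0.02990 = 1.031 m/day.
Seepage velocity v = q / n_e = 1.031 / 0.29 = 3.554 m/day.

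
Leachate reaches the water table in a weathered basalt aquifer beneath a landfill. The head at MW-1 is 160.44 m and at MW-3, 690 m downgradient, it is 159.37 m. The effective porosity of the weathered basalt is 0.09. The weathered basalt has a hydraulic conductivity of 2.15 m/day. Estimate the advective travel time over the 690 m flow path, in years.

51.0

Hydraulic gradient i = (160.44 − 159.37) / 690 = 1.07 / 690 = 0.001551.
Darcy flux q = K · i = 2.150 × 0.001551 = 0.003334 m/day.
Seepage velocity v = q / n_e = 0.003334 / 0.09 = 0.03705 m/day.
Travel time t = L / v = 690 / 0.03705 = 18626 days = 51.00 years.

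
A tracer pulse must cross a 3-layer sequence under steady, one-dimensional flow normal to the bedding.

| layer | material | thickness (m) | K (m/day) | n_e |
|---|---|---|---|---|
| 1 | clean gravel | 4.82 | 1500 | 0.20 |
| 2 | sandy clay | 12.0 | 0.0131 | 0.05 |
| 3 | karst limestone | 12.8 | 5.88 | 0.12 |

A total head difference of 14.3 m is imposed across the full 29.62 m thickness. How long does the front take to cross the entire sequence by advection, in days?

199

With flow normal to the layers, continuity requires the same specific discharge q through every layer.
Σ(b_i/K_i) = 4.82/1500 + 12.0/0.0131 + 12.8/5.88 = 918.2 d.
q = Δh / Σ(b_i/K_i) = 14.3 / 918.2 = 0.01557 m/day.
In each layer the seepage velocity is v_i = q/n_i, so the layer transit time is t_i = b_i·n_i / q:
  layer 1 (clean gravel): t_1 = 4.82 × 0.20 / 0.01557 = 61.90 d
  layer 2 (sandy clay): t_2 = 12.0 × 0.05 / 0.01557 = 38.53 d
  layer 3 (karst limestone): t_3 = 12.8 × 0.12 / 0.01557 = 98.63 d
Total t = Σ t_i = 199.1 days.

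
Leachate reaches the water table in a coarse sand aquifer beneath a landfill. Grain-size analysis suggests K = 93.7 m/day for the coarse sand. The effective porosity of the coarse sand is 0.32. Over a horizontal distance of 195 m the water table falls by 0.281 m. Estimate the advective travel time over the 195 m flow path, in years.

Hydraulic gradient i = Δh / L = 0.281 / 195 = 0.001441.
Darcy flux q = K · i = 93.70 × 0.001441 = 0.1350 m/day.
Seepage velocity v = q / n_e = 0.1350 / 0.32 = 0.4220 m/day.
Travel time t = L / v = 195 / 0.4220 = 462.1 days = 1.265 years.

1.27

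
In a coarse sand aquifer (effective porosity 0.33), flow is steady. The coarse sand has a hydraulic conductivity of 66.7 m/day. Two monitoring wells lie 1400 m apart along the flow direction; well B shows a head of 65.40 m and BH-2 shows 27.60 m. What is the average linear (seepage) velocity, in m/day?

Hydraulic gradient i = (65.40 − 27.60) / 1400 = 37.8 / 1400 = 0.02700.
Darcy flux q = K · i = 66.70 × 0.02700 = 1.801 m/day.
Seepage velocity v = q / n_e = 1.801 / 0.33 = 5.457 m/day.

5.46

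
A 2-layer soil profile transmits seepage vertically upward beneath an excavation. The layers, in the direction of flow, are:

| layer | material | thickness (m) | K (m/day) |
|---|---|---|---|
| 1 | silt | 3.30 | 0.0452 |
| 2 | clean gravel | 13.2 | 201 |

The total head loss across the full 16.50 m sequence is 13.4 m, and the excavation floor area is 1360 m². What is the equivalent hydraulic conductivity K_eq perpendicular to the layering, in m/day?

Flow is perpendicular to layering, so the layers act in series and the equivalent K is the thickness-weighted harmonic mean.
Total thickness L = 3.30 + 13.2 = 16.50 m.
Σ(b_i/K_i) = 3.30/0.0452 + 13.2/201 = 73.07 d.
K_eq = L / Σ(b_i/K_i) = 16.50 / 73.07 = 0.2258 m/day.

0.226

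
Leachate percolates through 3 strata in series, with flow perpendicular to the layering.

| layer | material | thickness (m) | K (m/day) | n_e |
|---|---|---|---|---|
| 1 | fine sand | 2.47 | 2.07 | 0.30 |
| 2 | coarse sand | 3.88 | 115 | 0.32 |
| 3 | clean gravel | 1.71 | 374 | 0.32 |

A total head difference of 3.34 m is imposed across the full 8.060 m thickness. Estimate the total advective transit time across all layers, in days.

0.933

With flow normal to the layers, continuity requires the same specific discharge q through every layer.
Σ(b_i/K_i) = 2.47/2.07 + 3.88/115 + 1.71/374 = 1.232 d.
q = Δh / Σ(b_i/K_i) = 3.34 / 1.232 = 2.712 m/day.
In each layer the seepage velocity is v_i = q/n_i, so the layer transit time is t_i = b_i·n_i / q:
  layer 1 (fine sand): t_1 = 2.47 × 0.30 / 2.712 = 0.2732 d
  layer 2 (coarse sand): t_2 = 3.88 × 0.32 / 2.712 = 0.4578 d
  layer 3 (clean gravel): t_3 = 1.71 × 0.32 / 2.712 = 0.2018 d
Total t = Σ t_i = 0.9328 days.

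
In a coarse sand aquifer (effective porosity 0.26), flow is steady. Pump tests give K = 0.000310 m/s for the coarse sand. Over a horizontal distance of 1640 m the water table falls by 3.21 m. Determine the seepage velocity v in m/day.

Convert K: 0.000310 m/s × 86400 = 26.78 m/day.
Hydraulic gradient i = Δh / L = 3.21 / 1640 = 0.001957.
Darcy flux q = K · i = 26.78 × 0.001957 = 0.05242 m/day.
Seepage velocity v = q / n_e = 0.05242 / 0.26 = 0.2016 m/day.

0.202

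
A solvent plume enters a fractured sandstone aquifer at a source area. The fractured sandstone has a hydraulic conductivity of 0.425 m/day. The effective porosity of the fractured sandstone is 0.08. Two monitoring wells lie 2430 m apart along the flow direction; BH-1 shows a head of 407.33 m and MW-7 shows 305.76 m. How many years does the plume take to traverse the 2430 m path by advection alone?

30.0

Hydraulic gradient i = (407.33 − 305.76) / 2430 = 101.57 / 2430 = 0.04180.
Darcy flux q = K · i = 0.4250 × 0.04180 = 0.01776 m/day.
Seepage velocity v = q / n_e = 0.01776 / 0.08 = 0.2221 m/day.
Travel time t = L / v = 2430 / 0.2221 = 10943 days = 29.96 years.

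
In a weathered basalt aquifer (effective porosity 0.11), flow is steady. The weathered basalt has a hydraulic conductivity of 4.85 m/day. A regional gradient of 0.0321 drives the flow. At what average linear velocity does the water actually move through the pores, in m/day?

1.42

Hydraulic gradient i = 0.0321.
Darcy flux q = K · i = 4.850 × 0.03210 = 0.1557 m/day.
Seepage velocity v = q / n_e = 0.1557 / 0.11 = 1.415 m/day.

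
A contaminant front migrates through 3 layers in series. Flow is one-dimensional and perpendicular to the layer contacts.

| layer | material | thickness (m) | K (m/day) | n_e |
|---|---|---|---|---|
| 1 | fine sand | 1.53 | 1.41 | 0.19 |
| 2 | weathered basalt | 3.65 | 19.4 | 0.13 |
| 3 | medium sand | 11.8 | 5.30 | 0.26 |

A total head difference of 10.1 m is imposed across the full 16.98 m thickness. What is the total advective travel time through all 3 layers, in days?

1.33

With flow normal to the layers, continuity requires the same specific discharge q through every layer.
Σ(b_i/K_i) = 1.53/1.41 + 3.65/19.4 + 11.8/5.30 = 3.500 d.
q = Δh / Σ(b_i/K_i) = 10.1 / 3.500 = 2.886 m/day.
In each layer the seepage velocity is v_i = q/n_i, so the layer transit time is t_i = b_i·n_i / q:
  layer 1 (fine sand): t_1 = 1.53 × 0.19 / 2.886 = 0.1007 d
  layer 2 (weathered basalt): t_2 = 3.65 × 0.13 / 2.886 = 0.1644 d
  layer 3 (medium sand): t_3 = 11.8 × 0.26 / 2.886 = 1.063 d
Total t = Σ t_i = 1.328 days.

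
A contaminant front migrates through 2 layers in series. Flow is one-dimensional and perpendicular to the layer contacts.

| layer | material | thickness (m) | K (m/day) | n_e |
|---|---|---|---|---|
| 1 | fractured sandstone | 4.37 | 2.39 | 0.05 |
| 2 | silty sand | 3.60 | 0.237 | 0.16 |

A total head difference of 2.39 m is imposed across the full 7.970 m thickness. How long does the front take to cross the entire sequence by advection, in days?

5.66

With flow normal to the layers, continuity requires the same specific discharge q through every layer.
Σ(b_i/K_i) = 4.37/2.39 + 3.60/0.237 = 17.02 d.
q = Δh / Σ(b_i/K_i) = 2.39 / 17.02 = 0.1404 m/day.
In each layer the seepage velocity is v_i = q/n_i, so the layer transit time is t_i = b_i·n_i / q:
  layer 1 (fractured sandstone): t_1 = 4.37 × 0.05 / 0.1404 = 1.556 d
  layer 2 (silty sand): t_2 = 3.60 × 0.16 / 0.1404 = 4.101 d
Total t = Σ t_i = 5.657 days.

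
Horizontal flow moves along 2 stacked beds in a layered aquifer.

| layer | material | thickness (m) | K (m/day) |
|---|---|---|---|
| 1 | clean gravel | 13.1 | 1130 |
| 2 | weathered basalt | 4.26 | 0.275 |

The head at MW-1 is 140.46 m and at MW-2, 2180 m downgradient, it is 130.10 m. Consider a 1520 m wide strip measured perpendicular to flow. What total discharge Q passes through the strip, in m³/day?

107000

Flow is parallel to layering, so each bed carries its own Darcy discharge and the transmissivities add.
Σ(K_i·b_i) = 1130×13.1 + 0.275×4.26 = 14804 m²/day.
Hydraulic gradient i = (140.46 − 130.10) / 2180 = 10.36 / 2180 = 0.004752.
Q = Σ(K_i·b_i) · W · i = 14804 × 1520 × 0.004752 = 1.069e+05 m³/day.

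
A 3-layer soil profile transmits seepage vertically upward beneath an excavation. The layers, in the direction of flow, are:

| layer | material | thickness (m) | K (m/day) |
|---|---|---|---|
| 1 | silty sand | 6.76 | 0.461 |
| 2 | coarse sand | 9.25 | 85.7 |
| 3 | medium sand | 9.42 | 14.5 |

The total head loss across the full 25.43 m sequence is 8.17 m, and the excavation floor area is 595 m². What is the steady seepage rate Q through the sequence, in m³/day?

Flow is perpendicular to layering, so the layers act in series and the equivalent K is the thickness-weighted harmonic mean.
Total thickness L = 6.76 + 9.25 + 9.42 = 25.43 m.
Σ(b_i/K_i) = 6.76/0.461 + 9.25/85.7 + 9.42/14.5 = 15.42 d.
K_eq = L / Σ(b_i/K_i) = 25.43 / 15.42 = 1.649 m/day.
Q = K_eq · A · (Δh/L) = 1.649 × 595 × (8.17/25.43) = 315.2 m³/day.

315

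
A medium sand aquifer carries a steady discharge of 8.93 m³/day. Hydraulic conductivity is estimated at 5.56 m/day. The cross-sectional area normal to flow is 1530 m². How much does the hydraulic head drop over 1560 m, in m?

From Q = K·A·i, i = Q / (K·A) = 8.93 / (5.560 × 1530) = 0.001050.
Head loss Δh = i · L = 0.001050 × 1560 = 1.638 m.

1.64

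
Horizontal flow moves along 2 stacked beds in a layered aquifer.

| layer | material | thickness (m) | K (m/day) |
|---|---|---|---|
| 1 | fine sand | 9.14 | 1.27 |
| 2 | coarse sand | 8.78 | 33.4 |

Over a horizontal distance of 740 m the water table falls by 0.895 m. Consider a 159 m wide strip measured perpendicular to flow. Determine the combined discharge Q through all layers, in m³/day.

58.6

Flow is parallel to layering, so each bed carries its own Darcy discharge and the transmissivities add.
Σ(K_i·b_i) = 1.27×9.14 + 33.4×8.78 = 304.9 m²/day.
Hydraulic gradient i = Δh / L = 0.895 / 740 = 0.001209.
Q = Σ(K_i·b_i) · W · i = 304.9 × 159 × 0.001209 = 58.63 m³/day.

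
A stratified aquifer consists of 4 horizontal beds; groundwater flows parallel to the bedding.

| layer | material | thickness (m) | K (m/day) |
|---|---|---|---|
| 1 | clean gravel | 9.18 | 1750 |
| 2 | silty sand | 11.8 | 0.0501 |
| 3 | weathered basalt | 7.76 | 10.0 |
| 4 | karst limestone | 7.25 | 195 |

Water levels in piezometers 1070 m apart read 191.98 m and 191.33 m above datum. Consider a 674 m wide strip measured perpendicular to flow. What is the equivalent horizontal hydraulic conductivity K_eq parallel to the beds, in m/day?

Flow is parallel to layering, so each bed carries its own Darcy discharge and the transmissivities add.
Σ(K_i·b_i) = 1750×9.18 + 0.0501×11.8 + 10.0×7.76 + 195×7.25 = 17557 m²/day.
Total thickness b = 35.99 m, so K_eq = Σ(K_i·b_i)/b = 487.8 m/day.

488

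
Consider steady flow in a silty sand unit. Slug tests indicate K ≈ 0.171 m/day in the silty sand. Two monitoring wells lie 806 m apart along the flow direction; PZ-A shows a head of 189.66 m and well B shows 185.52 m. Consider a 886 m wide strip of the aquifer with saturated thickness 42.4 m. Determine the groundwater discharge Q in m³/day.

Cross-sectional area A = 886 × 42.4 = 37566 m².
Hydraulic gradient i = (189.66 − 185.52) / 806 = 4.14 / 806 = 0.005136.
Darcy's law: Q = K · A · i = 0.1710 × 37566 × 0.005136 = 33.00 m³/day.

33.0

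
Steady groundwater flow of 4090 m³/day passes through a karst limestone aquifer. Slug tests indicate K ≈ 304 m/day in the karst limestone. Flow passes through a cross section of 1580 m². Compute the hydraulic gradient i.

From Q = K·A·i, i = Q / (K·A) = 4090 / (304.0 × 1580) = 0.008515.

0.00852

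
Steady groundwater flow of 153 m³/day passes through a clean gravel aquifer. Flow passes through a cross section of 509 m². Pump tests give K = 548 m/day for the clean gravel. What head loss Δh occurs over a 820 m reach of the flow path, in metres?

0.450

From Q = K·A·i, i = Q / (K·A) = 153 / (548.0 × 509.0) = 0.0005485.
Head loss Δh = i · L = 0.0005485 × 820 = 0.4498 m.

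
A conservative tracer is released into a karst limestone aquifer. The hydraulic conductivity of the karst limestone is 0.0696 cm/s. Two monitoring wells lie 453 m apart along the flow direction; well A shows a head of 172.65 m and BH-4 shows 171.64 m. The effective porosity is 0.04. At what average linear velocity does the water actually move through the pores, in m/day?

3.35

Convert K: 0.0696 cm/s × 864 = 60.13 m/day.
Hydraulic gradient i = (172.65 − 171.64) / 453 = 1.01 / 453 = 0.002230.
Darcy flux q = K · i = 60.13 × 0.002230 = 0.1341 m/day.
Seepage velocity v = q / n_e = 0.1341 / 0.04 = 3.352 m/day.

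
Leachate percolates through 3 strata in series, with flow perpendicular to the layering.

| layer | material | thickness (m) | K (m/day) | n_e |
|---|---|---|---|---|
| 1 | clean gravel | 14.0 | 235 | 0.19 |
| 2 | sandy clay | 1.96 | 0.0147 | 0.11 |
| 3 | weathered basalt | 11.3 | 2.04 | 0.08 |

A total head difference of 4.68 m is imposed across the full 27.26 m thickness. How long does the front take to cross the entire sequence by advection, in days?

112

With flow normal to the layers, continuity requires the same specific discharge q through every layer.
Σ(b_i/K_i) = 14.0/235 + 1.96/0.0147 + 11.3/2.04 = 138.9 d.
q = Δh / Σ(b_i/K_i) = 4.68 / 138.9 = 0.03369 m/day.
In each layer the seepage velocity is v_i = q/n_i, so the layer transit time is t_i = b_i·n_i / q:
  layer 1 (clean gravel): t_1 = 14.0 × 0.19 / 0.03369 = 78.97 d
  layer 2 (sandy clay): t_2 = 1.96 × 0.11 / 0.03369 = 6.400 d
  layer 3 (weathered basalt): t_3 = 11.3 × 0.08 / 0.03369 = 26.84 d
Total t = Σ t_i = 112.2 days.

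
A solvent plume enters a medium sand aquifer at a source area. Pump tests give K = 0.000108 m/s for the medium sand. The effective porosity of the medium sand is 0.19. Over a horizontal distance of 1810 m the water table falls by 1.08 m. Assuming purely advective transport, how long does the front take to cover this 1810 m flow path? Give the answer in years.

Convert K: 0.000108 m/s × 86400 = 9.331 m/day.
Hydraulic gradient i = Δh / L = 1.08 / 1810 = 0.0005967.
Darcy flux q = K · i = 9.331 × 0.0005967 = 0.005568 m/day.
Seepage velocity v = q / n_e = 0.005568 / 0.19 = 0.02930 m/day.
Travel time t = L / v = 1810 / 0.02930 = 61766 days = 169.1 years.

169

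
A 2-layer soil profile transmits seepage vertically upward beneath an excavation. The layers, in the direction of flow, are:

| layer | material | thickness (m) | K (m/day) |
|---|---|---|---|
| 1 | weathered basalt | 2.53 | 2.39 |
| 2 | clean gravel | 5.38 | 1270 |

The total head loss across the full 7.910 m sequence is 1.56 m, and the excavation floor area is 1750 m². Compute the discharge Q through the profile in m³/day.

Flow is perpendicular to layering, so the layers act in series and the equivalent K is the thickness-weighted harmonic mean.
Total thickness L = 2.53 + 5.38 = 7.910 m.
Σ(b_i/K_i) = 2.53/2.39 + 5.38/1270 = 1.063 d.
K_eq = L / Σ(b_i/K_i) = 7.910 / 1.063 = 7.443 m/day.
Q = K_eq · A · (Δh/L) = 7.443 × 1750 × (1.56/7.910) = 2569 m³/day.

2570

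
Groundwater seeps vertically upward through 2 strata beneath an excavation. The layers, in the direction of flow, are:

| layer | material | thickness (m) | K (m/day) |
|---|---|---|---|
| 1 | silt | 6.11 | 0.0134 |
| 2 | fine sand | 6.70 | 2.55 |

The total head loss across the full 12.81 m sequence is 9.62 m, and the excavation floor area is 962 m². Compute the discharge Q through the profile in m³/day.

Flow is perpendicular to layering, so the layers act in series and the equivalent K is the thickness-weighted harmonic mean.
Total thickness L = 6.11 + 6.70 = 12.81 m.
Σ(b_i/K_i) = 6.11/0.0134 + 6.70/2.55 = 458.6 d.
K_eq = L / Σ(b_i/K_i) = 12.81 / 458.6 = 0.02793 m/day.
Q = K_eq · A · (Δh/L) = 0.02793 × 962 × (9.62/12.81) = 20.18 m³/day.

20.2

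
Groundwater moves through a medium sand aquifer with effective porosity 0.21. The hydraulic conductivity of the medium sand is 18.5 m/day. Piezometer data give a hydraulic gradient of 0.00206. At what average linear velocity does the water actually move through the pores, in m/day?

0.181

Hydraulic gradient i = 0.00206.
Darcy flux q = K · i = 18.50 × 0.002060 = 0.03811 m/day.
Seepage velocity v = q / n_e = 0.03811 / 0.21 = 0.1815 m/day.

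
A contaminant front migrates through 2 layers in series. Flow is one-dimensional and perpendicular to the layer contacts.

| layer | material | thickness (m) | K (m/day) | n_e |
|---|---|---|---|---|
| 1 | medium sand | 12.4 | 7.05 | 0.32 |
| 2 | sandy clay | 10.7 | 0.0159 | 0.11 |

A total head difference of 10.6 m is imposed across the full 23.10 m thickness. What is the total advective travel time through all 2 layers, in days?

With flow normal to the layers, continuity requires the same specific discharge q through every layer.
Σ(b_i/K_i) = 12.4/7.05 + 10.7/0.0159 = 674.7 d.
q = Δh / Σ(b_i/K_i) = 10.6 / 674.7 = 0.01571 m/day.
In each layer the seepage velocity is v_i = q/n_i, so the layer transit time is t_i = b_i·n_i / q:
  layer 1 (medium sand): t_1 = 12.4 × 0.32 / 0.01571 = 252.6 d
  layer 2 (sandy clay): t_2 = 10.7 × 0.11 / 0.01571 = 74.92 d
Total t = Σ t_i = 327.5 days.

327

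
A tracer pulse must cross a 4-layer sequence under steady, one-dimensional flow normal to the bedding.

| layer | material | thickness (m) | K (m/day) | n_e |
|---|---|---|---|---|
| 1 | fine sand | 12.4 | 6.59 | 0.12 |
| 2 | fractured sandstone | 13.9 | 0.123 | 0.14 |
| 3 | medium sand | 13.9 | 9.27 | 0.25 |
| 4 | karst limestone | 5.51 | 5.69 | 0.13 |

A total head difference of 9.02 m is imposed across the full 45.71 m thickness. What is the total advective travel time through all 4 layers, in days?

99.2

With flow normal to the layers, continuity requires the same specific discharge q through every layer.
Σ(b_i/K_i) = 12.4/6.59 + 13.9/0.123 + 13.9/9.27 + 5.51/5.69 = 117.4 d.
q = Δh / Σ(b_i/K_i) = 9.02 / 117.4 = 0.07686 m/day.
In each layer the seepage velocity is v_i = q/n_i, so the layer transit time is t_i = b_i·n_i / q:
  layer 1 (fine sand): t_1 = 12.4 × 0.12 / 0.07686 = 19.36 d
  layer 2 (fractured sandstone): t_2 = 13.9 × 0.14 / 0.07686 = 25.32 d
  layer 3 (medium sand): t_3 = 13.9 × 0.25 / 0.07686 = 45.21 d
  layer 4 (karst limestone): t_4 = 5.51 × 0.13 / 0.07686 = 9.320 d
Total t = Σ t_i = 99.21 days.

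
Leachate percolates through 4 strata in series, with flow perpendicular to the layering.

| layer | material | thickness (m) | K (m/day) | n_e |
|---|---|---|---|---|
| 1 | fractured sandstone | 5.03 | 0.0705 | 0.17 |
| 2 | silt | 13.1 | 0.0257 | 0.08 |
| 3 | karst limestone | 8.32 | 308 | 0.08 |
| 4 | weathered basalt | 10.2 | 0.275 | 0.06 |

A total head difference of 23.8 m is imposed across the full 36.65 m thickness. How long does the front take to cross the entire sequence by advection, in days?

With flow normal to the layers, continuity requires the same specific discharge q through every layer.
Σ(b_i/K_i) = 5.03/0.0705 + 13.1/0.0257 + 8.32/308 + 10.2/0.275 = 618.2 d.
q = Δh / Σ(b_i/K_i) = 23.8 / 618.2 = 0.03850 m/day.
In each layer the seepage velocity is v_i = q/n_i, so the layer transit time is t_i = b_i·n_i / q:
  layer 1 (fractured sandstone): t_1 = 5.03 × 0.17 / 0.03850 = 22.21 d
  layer 2 (silt): t_2 = 13.1 × 0.08 / 0.03850 = 27.22 d
  layer 3 (karst limestone): t_3 = 8.32 × 0.08 / 0.03850 = 17.29 d
  layer 4 (weathered basalt): t_4 = 10.2 × 0.06 / 0.03850 = 15.90 d
Total t = Σ t_i = 82.62 days.

82.6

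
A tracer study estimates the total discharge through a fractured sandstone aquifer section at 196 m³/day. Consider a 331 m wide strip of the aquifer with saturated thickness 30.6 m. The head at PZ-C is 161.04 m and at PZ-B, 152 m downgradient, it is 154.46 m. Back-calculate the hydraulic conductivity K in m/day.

Cross-sectional area A = 331 × 30.6 = 10129 m².
Hydraulic gradient i = (161.04 − 154.46) / 152 = 6.58 / 152 = 0.04329.
From Q = K·A·i, K = Q / (A·i) = 196 / (10129 × 0.04329) = 0.4470 m/day.

0.447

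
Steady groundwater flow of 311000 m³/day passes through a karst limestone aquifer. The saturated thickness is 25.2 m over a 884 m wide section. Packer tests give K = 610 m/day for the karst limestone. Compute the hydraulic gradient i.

Cross-sectional area A = 884 × 25.2 = 22277 m².
From Q = K·A·i, i = Q / (K·A) = 311000 / (610.0 × 22277) = 0.02289.

0.0229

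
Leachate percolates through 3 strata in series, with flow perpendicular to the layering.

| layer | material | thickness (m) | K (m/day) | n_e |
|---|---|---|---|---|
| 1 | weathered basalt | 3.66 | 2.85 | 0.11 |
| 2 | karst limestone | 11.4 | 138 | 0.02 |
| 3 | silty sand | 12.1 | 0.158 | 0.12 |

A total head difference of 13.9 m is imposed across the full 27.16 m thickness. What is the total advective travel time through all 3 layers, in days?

11.7

With flow normal to the layers, continuity requires the same specific discharge q through every layer.
Σ(b_i/K_i) = 3.66/2.85 + 11.4/138 + 12.1/0.158 = 77.95 d.
q = Δh / Σ(b_i/K_i) = 13.9 / 77.95 = 0.1783 m/day.
In each layer the seepage velocity is v_i = q/n_i, so the layer transit time is t_i = b_i·n_i / q:
  layer 1 (weathered basalt): t_1 = 3.66 × 0.11 / 0.1783 = 2.258 d
  layer 2 (karst limestone): t_2 = 11.4 × 0.02 / 0.1783 = 1.279 d
  layer 3 (silty sand): t_3 = 12.1 × 0.12 / 0.1783 = 8.143 d
Total t = Σ t_i = 11.68 days.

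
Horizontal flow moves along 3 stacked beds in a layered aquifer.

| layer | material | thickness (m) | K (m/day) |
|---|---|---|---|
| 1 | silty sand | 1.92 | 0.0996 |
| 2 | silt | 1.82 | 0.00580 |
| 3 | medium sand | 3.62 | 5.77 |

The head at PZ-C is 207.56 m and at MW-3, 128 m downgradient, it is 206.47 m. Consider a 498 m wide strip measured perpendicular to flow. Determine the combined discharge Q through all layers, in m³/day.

89.4

Flow is parallel to layering, so each bed carries its own Darcy discharge and the transmissivities add.
Σ(K_i·b_i) = 0.0996×1.92 + 0.00580×1.82 + 5.77×3.62 = 21.09 m²/day.
Hydraulic gradient i = (207.56 − 206.47) / 128 = 1.09 / 128 = 0.008516.
Q = Σ(K_i·b_i) · W · i = 21.09 × 498 × 0.008516 = 89.43 m³/day.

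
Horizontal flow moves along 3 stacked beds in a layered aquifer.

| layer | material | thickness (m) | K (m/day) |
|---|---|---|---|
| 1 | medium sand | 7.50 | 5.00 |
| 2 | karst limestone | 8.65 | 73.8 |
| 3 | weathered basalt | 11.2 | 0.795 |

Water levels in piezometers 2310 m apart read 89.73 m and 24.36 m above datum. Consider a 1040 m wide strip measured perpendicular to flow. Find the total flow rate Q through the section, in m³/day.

20200

Flow is parallel to layering, so each bed carries its own Darcy discharge and the transmissivities add.
Σ(K_i·b_i) = 5.00×7.50 + 73.8×8.65 + 0.795×11.2 = 684.8 m²/day.
Hydraulic gradient i = (89.73 − 24.36) / 2310 = 65.37 / 2310 = 0.02830.
Q = Σ(K_i·b_i) · W · i = 684.8 × 1040 × 0.02830 = 20153 m³/day.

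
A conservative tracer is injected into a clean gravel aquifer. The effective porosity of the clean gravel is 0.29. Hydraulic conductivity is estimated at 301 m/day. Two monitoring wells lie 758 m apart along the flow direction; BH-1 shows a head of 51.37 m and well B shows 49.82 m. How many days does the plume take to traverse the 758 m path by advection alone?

357

Hydraulic gradient i = (51.37 − 49.82) / 758 = 1.55 / 758 = 0.002045.
Darcy flux q = K · i = 301.0 × 0.002045 = 0.6155 m/day.
Seepage velocity v = q / n_e = 0.6155 / 0.29 = 2.122 m/day.
Travel time t = L / v = 758 / 2.122 = 357.1 days.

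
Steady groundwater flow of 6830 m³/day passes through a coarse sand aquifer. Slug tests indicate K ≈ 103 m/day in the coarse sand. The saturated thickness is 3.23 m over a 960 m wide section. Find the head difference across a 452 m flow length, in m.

9.67

Cross-sectional area A = 960 × 3.23 = 3101 m².
From Q = K·A·i, i = Q / (K·A) = 6830 / (103.0 × 3101) = 0.02139.
Head loss Δh = i · L = 0.02139 × 452 = 9.666 m.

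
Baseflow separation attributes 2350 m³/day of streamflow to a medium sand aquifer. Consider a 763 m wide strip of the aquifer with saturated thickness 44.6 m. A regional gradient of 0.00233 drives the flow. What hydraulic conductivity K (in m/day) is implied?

Cross-sectional area A = 763 × 44.6 = 34030 m².
Hydraulic gradient i = 0.00233.
From Q = K·A·i, K = Q / (A·i) = 2350 / (34030 × 0.002330) = 29.64 m/day.

29.6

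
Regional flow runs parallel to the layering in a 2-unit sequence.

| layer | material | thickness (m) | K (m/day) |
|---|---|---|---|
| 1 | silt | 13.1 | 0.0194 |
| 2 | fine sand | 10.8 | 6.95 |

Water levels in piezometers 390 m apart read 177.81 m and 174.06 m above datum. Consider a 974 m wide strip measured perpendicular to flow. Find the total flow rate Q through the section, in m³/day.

705

Flow is parallel to layering, so each bed carries its own Darcy discharge and the transmissivities add.
Σ(K_i·b_i) = 0.0194×13.1 + 6.95×10.8 = 75.31 m²/day.
Hydraulic gradient i = (177.81 − 174.06) / 390 = 3.75 / 390 = 0.009615.
Q = Σ(K_i·b_i) · W · i = 75.31 × 974 × 0.009615 = 705.3 m³/day.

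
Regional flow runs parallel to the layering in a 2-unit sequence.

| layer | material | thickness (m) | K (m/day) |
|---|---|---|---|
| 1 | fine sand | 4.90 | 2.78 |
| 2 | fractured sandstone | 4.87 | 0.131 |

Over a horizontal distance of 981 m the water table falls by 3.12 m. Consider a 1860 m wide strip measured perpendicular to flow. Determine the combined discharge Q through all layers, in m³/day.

84.4

Flow is parallel to layering, so each bed carries its own Darcy discharge and the transmissivities add.
Σ(K_i·b_i) = 2.78×4.90 + 0.131×4.87 = 14.26 m²/day.
Hydraulic gradient i = Δh / L = 3.12 / 981 = 0.003180.
Q = Σ(K_i·b_i) · W · i = 14.26 × 1860 × 0.003180 = 84.36 m³/day.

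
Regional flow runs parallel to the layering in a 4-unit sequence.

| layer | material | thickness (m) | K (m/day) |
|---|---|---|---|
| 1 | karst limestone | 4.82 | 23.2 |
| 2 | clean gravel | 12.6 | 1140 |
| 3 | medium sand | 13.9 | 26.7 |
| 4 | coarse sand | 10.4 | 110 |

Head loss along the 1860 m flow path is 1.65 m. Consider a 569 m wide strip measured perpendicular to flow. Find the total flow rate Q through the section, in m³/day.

8070

Flow is parallel to layering, so each bed carries its own Darcy discharge and the transmissivities add.
Σ(K_i·b_i) = 23.2×4.82 + 1140×12.6 + 26.7×13.9 + 110×10.4 = 15991 m²/day.
Hydraulic gradient i = Δh / L = 1.65 / 1860 = 0.0008871.
Q = Σ(K_i·b_i) · W · i = 15991 × 569 × 0.0008871 = 8072 m³/day.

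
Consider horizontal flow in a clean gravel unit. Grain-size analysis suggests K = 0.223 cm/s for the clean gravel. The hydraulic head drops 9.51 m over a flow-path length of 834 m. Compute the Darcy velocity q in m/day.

Convert K: 0.223 cm/s × 864 = 192.7 m/day.
Hydraulic gradient i = Δh / L = 9.51 / 834 = 0.01140.
Specific discharge q = K · i = 192.7 × 0.01140 = 2.197 m/day.

2.20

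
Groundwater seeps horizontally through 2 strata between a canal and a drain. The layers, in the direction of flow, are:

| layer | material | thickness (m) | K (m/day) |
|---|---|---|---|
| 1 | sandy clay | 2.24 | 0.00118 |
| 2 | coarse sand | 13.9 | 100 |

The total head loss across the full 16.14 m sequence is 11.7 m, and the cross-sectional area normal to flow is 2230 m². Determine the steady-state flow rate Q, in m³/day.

13.7

Flow is perpendicular to layering, so the layers act in series and the equivalent K is the thickness-weighted harmonic mean.
Total thickness L = 2.24 + 13.9 = 16.14 m.
Σ(b_i/K_i) = 2.24/0.00118 + 13.9/100 = 1898 d.
K_eq = L / Σ(b_i/K_i) = 16.14 / 1898 = 0.008502 m/day.
Q = K_eq · A · (Δh/L) = 0.008502 × 2230 × (11.7/16.14) = 13.74 m³/day.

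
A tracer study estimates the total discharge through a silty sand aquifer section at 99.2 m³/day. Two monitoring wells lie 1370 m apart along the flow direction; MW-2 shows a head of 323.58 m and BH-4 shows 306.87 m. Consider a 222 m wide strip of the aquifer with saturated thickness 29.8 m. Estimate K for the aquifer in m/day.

1.23

Cross-sectional area A = 222 × 29.8 = 6616 m².
Hydraulic gradient i = (323.58 − 306.87) / 1370 = 16.71 / 1370 = 0.01220.
From Q = K·A·i, K = Q / (A·i) = 99.2 / (6616 × 0.01220) = 1.229 m/day.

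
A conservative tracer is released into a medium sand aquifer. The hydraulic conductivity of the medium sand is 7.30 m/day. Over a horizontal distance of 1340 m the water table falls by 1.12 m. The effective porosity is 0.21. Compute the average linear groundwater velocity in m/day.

Hydraulic gradient i = Δh / L = 1.12 / 1340 = 0.0008358.
Darcy flux q = K · i = 7.300 × 0.0008358 = 0.006101 m/day.
Seepage velocity v = q / n_e = 0.006101 / 0.21 = 0.02905 m/day.

0.0291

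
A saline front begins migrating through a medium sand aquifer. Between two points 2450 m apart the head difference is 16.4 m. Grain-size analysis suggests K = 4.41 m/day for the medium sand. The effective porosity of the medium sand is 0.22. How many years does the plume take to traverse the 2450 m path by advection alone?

50.0

Hydraulic gradient i = Δh / L = 16.4 / 2450 = 0.006694.
Darcy flux q = K · i = 4.410 × 0.006694 = 0.02952 m/day.
Seepage velocity v = q / n_e = 0.02952 / 0.22 = 0.1342 m/day.
Travel time t = L / v = 2450 / 0.1342 = 18259 days = 49.99 years.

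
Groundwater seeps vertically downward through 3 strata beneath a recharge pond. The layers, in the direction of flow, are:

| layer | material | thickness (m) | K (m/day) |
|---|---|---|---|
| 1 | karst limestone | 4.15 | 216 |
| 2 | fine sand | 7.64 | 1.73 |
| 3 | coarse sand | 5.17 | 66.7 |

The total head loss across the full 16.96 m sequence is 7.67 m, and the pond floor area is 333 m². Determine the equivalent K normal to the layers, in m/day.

Flow is perpendicular to layering, so the layers act in series and the equivalent K is the thickness-weighted harmonic mean.
Total thickness L = 4.15 + 7.64 + 5.17 = 16.96 m.
Σ(b_i/K_i) = 4.15/216 + 7.64/1.73 + 5.17/66.7 = 4.513 d.
K_eq = L / Σ(b_i/K_i) = 16.96 / 4.513 = 3.758 m/day.

3.76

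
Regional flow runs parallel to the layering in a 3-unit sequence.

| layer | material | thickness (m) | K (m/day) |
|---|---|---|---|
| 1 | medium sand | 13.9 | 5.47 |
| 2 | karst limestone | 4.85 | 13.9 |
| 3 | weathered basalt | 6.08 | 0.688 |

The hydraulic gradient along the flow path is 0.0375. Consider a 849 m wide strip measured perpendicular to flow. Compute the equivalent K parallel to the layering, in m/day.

5.95

Flow is parallel to layering, so each bed carries its own Darcy discharge and the transmissivities add.
Σ(K_i·b_i) = 5.47×13.9 + 13.9×4.85 + 0.688×6.08 = 147.6 m²/day.
Total thickness b = 24.83 m, so K_eq = Σ(K_i·b_i)/b = 5.946 m/day.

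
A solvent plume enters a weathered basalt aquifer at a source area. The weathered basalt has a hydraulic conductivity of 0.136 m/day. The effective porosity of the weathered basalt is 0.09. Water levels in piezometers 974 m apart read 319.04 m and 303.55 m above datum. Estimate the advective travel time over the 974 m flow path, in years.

111

Hydraulic gradient i = (319.04 − 303.55) / 974 = 15.49 / 974 = 0.01590.
Darcy flux q = K · i = 0.1360 × 0.01590 = 0.002163 m/day.
Seepage velocity v = q / n_e = 0.002163 / 0.09 = 0.02403 m/day.
Travel time t = L / v = 974 / 0.02403 = 40529 days = 111.0 years.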